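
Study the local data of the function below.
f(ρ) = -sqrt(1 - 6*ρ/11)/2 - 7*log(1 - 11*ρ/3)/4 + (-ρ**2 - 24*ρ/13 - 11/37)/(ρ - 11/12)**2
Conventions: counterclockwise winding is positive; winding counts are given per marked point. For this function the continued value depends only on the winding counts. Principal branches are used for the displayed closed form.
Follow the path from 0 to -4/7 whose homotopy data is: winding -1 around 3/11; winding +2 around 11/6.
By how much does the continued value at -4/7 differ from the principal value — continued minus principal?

Continued minus principal equals (7/2)*pi*i.

The rational part is single-valued and drops out of the difference; each branch term changes only by its own monodromy.
(-1/2)*sqrt(1 - ρ/(11/6)): winding +2 is even, the square root returns to the same sheet, contribution 0.
(-7/4)*log(1 - ρ/(3/11)): each positive loop around 3/11 adds 2*pi*i to the log, so winding -1 contributes (-7/4)*(-1)*2*pi*i = (7/2)*pi*i.
Summing the contributions at ρ = -4/7 gives (7/2)*pi*i.


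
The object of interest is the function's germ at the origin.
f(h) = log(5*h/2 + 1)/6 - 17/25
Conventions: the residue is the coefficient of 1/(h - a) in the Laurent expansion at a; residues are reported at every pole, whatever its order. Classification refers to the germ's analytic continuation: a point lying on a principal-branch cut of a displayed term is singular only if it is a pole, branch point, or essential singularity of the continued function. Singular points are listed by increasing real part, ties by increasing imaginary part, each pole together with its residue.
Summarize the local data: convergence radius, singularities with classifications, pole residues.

Branch term (1/6)*log(1 - h/(-2/5)): its argument vanishes at h = -2/5, a logarithmic branch point, modulus 2/5.
The radius of convergence is the smallest modulus among the singular points: 2/5.

Radius of convergence at 0: 2/5.
At -2/5: a logarithmic branch point.


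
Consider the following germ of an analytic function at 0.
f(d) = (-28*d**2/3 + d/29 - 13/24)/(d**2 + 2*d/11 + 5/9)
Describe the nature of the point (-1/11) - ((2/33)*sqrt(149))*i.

The denominator factor d**2 + 2*d/11 + 5/9 vanishes at (-1/11) - ((2/33)*sqrt(149))*i and appears to the power 1; the numerator there equals (3400223/757944) - ((3314/31581)*sqrt(149))*i, nonzero, and no other factor vanishes.
Hence a pole whose order is the multiplicity, 1.

The point is a pole of order 1.


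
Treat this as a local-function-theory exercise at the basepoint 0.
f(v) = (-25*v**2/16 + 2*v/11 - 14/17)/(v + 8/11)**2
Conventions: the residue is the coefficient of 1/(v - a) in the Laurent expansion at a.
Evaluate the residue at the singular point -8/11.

At the order-2 pole -8/11 set g(v) = (v - (-8/11))^2*f(v) = -25*v**2/16 + 2*v/11 - 14/17.
Order-2 pole: residue = g'(a); g'(-8/11) = 27/11, so the residue is 27/11.

The residue is 27/11.


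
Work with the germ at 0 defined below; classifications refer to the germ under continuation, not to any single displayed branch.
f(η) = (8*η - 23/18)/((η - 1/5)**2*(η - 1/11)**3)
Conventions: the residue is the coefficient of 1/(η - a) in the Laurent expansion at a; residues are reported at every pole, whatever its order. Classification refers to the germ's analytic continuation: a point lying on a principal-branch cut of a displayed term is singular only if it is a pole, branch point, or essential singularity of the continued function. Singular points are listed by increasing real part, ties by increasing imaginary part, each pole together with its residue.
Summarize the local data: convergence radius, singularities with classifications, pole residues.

Radius of convergence at 0: 1/11.
At 1/11: a pole of order 3; residue 5157625/7776.
At 1/5: a pole of order 2; residue -5157625/7776.

Denominator factor (η - 1/5)^2: pole of order 2 at 1/5, modulus 1/5.
Denominator factor (η - 1/11)^3: pole of order 3 at 1/11, modulus 1/11.
The radius of convergence is the smallest modulus among the singular points: 1/11.
At the order-3 pole 1/11 set g(η) = (η - (1/11))^3*f(η) = (8*η - 23/18)/(η - 1/5)**2.
Order-3 pole: residue = g''(a)/2; g''(1/11) = 5157625/3888, so the residue is 5157625/7776.
At the order-2 pole 1/5 set g(η) = (η - (1/5))^2*f(η) = (8*η - 23/18)/(η - 1/11)**3.
Order-2 pole: residue = g'(a); g'(1/5) = -5157625/7776, so the residue is -5157625/7776.
List the singular points by increasing real part (a conjugate pair: the negative imaginary part first).


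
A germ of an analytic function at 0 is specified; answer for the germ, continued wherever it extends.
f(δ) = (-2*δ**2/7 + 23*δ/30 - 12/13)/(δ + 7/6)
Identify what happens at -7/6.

The denominator factor δ + 7/6 vanishes at -7/6 and appears to the power 1; the numerator there equals -1721/780, nonzero, and no other factor vanishes.
Hence a pole whose order is the multiplicity, 1.

The point is a pole of order 1.


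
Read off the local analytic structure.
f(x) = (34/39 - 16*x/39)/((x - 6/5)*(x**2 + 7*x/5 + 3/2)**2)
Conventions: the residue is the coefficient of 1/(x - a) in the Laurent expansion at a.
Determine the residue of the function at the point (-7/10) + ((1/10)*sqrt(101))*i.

The residue is (-18500/2081079) + ((330142000/21229086879)*sqrt(101))*i.


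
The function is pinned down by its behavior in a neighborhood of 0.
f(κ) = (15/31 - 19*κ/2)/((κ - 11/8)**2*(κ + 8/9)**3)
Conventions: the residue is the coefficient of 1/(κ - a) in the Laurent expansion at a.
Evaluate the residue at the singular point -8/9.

The residue is -13520162304/21883264591.

At the order-3 pole -8/9 set g(κ) = (κ - (-8/9))^3*f(κ) = (15/31 - 19*κ/2)/(κ - 11/8)**2.
Order-3 pole: residue = g''(a)/2; g''(-8/9) = -27040324608/21883264591, so the residue is -13520162304/21883264591.


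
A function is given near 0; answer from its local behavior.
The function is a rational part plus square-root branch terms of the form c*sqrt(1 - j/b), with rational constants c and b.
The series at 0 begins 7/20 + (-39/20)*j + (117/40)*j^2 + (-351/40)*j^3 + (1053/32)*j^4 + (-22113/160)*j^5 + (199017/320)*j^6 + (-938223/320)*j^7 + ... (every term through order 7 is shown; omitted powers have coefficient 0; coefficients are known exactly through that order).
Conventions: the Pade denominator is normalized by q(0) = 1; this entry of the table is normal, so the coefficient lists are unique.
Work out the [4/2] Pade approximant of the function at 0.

The Pade approximant has numerator coefficients [7/20, 1/2, -141/20, -351/40, 351/160]; denominator coefficients [1, 7, 21/2].

Taylor coefficients needed (read off): a_0 = 7/20, a_1 = -39/20, a_2 = 117/40, a_3 = -351/40, a_4 = 1053/32, a_5 = -22113/160, a_6 = 199017/320.
Write the denominator as Q(j) = 1 + q1*j + q2*j^2. Requiring Q*f - P = O(j^7) with deg P <= 4 kills the coefficients of j^5..j^6 in Q*f:
  j^5: a_5 + q1*a_4 + q2*a_3 = 0, i.e. -22113/160 + (1053/32)*q1 + (-351/40)*q2 = 0.
  j^6: a_6 + q1*a_5 + q2*a_4 = 0, i.e. 199017/320 + (-22113/160)*q1 + (1053/32)*q2 = 0.
Solving this linear system: q1 = 7, q2 = 21/2.
The numerator is Q*f truncated at degree 4: P0 = a_0 = 7/20; P1 = a_1 + q1*a_0 = 1/2; P2 = a_2 + q1*a_1 + q2*a_0 = -141/20; P3 = a_3 + q1*a_2 + q2*a_1 = -351/40; P4 = a_4 + q1*a_3 + q2*a_2 = 351/160.


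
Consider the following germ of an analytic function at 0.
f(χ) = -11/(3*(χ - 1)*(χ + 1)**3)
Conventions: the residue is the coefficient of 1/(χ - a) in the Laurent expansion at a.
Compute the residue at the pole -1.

At the order-3 pole -1 set g(χ) = (χ - (-1))^3*f(χ) = -11/(3*(χ - 1)).
Order-3 pole: residue = g''(a)/2; g''(-1) = 11/12, so the residue is 11/24.

The residue is 11/24.


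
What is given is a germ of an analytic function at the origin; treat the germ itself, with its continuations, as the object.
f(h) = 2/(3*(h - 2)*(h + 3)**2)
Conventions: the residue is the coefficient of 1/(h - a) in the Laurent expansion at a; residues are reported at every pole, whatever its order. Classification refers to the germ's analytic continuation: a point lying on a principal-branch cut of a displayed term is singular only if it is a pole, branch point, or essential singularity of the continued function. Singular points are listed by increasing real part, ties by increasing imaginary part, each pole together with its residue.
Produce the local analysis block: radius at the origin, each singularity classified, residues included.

Radius of convergence at 0: 2.
At -3: a pole of order 2; residue -2/75.
At 2: a pole of order 1; residue 2/75.

Denominator factor (h + 3)^2: pole of order 2 at -3, modulus 3.
Denominator factor (h - 2): pole of order 1 at 2, modulus 2.
The radius of convergence is the smallest modulus among the singular points: 2.
At the order-2 pole -3 set g(h) = (h - (-3))^2*f(h) = 2/(3*(h - 2)).
Order-2 pole: residue = g'(a); g'(-3) = -2/75, so the residue is -2/75.
At the order-1 pole 2 set g(h) = (h - (2))*f(h) = 2/(3*(h + 3)**2).
Simple pole: residue = g(a) at a = 2, which is 2/75.
List the singular points by increasing real part (a conjugate pair: the negative imaginary part first).


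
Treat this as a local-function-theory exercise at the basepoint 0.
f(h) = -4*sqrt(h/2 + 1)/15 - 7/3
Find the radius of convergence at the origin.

Branch term (-4/15)*sqrt(1 - h/(-2)): its argument vanishes at h = -2, a square-root branch point, modulus 2.
The radius of convergence is the smallest modulus among the singular points: 2.

The radius of convergence is 2.


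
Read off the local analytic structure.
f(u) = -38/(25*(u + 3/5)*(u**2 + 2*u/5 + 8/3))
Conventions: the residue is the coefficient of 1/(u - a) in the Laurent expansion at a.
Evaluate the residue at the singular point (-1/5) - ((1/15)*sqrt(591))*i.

The residue is (3/11) - ((6/2167)*sqrt(591))*i.

The factor u**2 + 2*u/5 + 8/3 splits as (u - a)(u - a') with a = (-1/5) - ((1/15)*sqrt(591))*i, a' = (-1/5) + ((1/15)*sqrt(591))*i. At the order-1 pole a set g(u) = (u - a)*f(u) = [-38/(25*(u + 3/5))] / (u - a').
Simple pole: residue = g(a) at a = (-1/5) - ((1/15)*sqrt(591))*i, which is (3/11) - ((6/2167)*sqrt(591))*i.


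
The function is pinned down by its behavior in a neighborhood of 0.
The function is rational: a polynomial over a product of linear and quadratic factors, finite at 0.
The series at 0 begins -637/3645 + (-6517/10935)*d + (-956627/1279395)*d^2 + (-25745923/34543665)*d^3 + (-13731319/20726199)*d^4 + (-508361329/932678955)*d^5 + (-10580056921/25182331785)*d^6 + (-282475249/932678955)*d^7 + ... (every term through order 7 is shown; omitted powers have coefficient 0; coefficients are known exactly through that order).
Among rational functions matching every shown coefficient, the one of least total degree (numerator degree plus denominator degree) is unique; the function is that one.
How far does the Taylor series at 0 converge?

No rational of total degree below 5 reproduces all 8 coefficients; solving the [2/3] Pade equations on them gives f(d) = (-9*d**2/13 + 2*d/5 + 13/35)/(d - 9/7)**3, whose expansion matches every shown term.
Denominator factor (d - 9/7)^3: pole of order 3 at 9/7, modulus 9/7.
The radius of convergence is the smallest modulus among the singular points: 9/7.

The radius of convergence is 9/7.


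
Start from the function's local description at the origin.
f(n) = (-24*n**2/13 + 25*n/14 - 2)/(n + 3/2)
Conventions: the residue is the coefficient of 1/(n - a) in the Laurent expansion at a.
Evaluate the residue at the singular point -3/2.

At the order-1 pole -3/2 set g(n) = (n - (-3/2))*f(n) = -24*n**2/13 + 25*n/14 - 2.
Simple pole: residue = g(a) at a = -3/2, which is -3215/364.

The residue is -3215/364.


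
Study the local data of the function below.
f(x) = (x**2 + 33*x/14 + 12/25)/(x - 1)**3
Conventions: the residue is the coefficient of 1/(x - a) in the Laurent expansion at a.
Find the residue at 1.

The residue is 1.

At the order-3 pole 1 set g(x) = (x - (1))^3*f(x) = x**2 + 33*x/14 + 12/25.
Order-3 pole: residue = g''(a)/2; g''(1) = 2, so the residue is 1.


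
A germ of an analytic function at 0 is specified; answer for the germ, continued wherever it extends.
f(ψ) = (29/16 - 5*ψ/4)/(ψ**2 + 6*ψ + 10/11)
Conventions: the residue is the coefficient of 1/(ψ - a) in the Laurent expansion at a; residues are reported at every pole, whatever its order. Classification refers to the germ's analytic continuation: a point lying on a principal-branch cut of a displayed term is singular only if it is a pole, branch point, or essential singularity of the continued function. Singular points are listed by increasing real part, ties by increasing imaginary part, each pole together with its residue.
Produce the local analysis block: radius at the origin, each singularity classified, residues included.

Radius of convergence at 0: 3 - (1/11)*sqrt(979).
At -3 - (1/11)*sqrt(979): a pole of order 1; residue -5/8 - (1/32)*sqrt(979).
At -3 + (1/11)*sqrt(979): a pole of order 1; residue -5/8 + (1/32)*sqrt(979).


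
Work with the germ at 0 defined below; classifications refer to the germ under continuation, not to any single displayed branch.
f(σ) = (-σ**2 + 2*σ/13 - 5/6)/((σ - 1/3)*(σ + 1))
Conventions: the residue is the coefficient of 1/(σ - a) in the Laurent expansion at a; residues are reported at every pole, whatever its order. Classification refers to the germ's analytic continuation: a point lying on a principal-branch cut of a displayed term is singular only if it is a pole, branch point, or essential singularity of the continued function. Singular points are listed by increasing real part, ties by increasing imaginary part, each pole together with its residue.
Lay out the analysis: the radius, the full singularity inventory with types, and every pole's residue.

Denominator factor (σ - 1/3): pole of order 1 at 1/3, modulus 1/3.
Denominator factor (σ + 1): pole of order 1 at -1, modulus 1.
The radius of convergence is the smallest modulus among the singular points: 1/3.
At the order-1 pole -1 set g(σ) = (σ - (-1))*f(σ) = (-σ**2 + 2*σ/13 - 5/6)/(σ - 1/3).
Simple pole: residue = g(a) at a = -1, which is 155/104.
At the order-1 pole 1/3 set g(σ) = (σ - (1/3))*f(σ) = (-σ**2 + 2*σ/13 - 5/6)/(σ + 1).
Simple pole: residue = g(a) at a = 1/3, which is -209/312.
List the singular points by increasing real part (a conjugate pair: the negative imaginary part first).

Radius of convergence at 0: 1/3.
At -1: a pole of order 1; residue 155/104.
At 1/3: a pole of order 1; residue -209/312.


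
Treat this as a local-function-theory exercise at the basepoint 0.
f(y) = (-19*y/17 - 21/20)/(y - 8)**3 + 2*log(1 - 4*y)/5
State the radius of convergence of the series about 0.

The radius of convergence is 1/4.

Denominator factor (y - 8)^3: pole of order 3 at 8, modulus 8.
Branch term (2/5)*log(1 - y/(1/4)): its argument vanishes at y = 1/4, a logarithmic branch point, modulus 1/4.
The radius of convergence is the smallest modulus among the singular points: 1/4.


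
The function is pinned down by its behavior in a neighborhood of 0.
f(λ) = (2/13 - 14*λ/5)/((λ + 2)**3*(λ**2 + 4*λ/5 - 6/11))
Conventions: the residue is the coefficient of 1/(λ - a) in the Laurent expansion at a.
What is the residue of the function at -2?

The residue is 1006115/202878.

At the order-3 pole -2 set g(λ) = (λ - (-2))^3*f(λ) = (2/13 - 14*λ/5)/(λ**2 + 4*λ/5 - 6/11).
Order-3 pole: residue = g''(a)/2; g''(-2) = 1006115/101439, so the residue is 1006115/202878.


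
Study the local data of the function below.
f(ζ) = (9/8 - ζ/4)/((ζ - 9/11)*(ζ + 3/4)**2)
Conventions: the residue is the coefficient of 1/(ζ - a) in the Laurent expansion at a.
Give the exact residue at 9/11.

At the order-1 pole 9/11 set g(ζ) = (ζ - (9/11))*f(ζ) = (9/8 - ζ/4)/(ζ + 3/4)**2.
Simple pole: residue = g(a) at a = 9/11, which is 198/529.

The residue is 198/529.


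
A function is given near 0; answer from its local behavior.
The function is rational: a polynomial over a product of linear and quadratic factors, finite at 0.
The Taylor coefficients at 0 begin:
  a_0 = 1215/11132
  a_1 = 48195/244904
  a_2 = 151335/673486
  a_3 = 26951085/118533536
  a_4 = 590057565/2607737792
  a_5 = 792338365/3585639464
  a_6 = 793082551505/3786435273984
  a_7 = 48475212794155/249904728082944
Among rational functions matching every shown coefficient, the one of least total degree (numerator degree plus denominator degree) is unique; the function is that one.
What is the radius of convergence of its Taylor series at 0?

The radius of convergence is 11/9.

No rational of total degree below 4 reproduces all 8 coefficients; solving the [0/4] Pade equations on them gives f(ψ) = 15/(23*(ψ - 11/9)**2*(ψ**2 - 2*ψ/3 + 4)), whose expansion matches every shown term.
Denominator factor (ψ**2 - 2*ψ/3 + 4): discriminant -140/9, complex-conjugate roots (1/3) + ((1/3)*sqrt(35))*i and (1/3) - ((1/3)*sqrt(35))*i; poles of order 1, moduli 2 and 2.
Denominator factor (ψ - 11/9)^2: pole of order 2 at 11/9, modulus 11/9.
The radius of convergence is the smallest modulus among the singular points: 11/9.


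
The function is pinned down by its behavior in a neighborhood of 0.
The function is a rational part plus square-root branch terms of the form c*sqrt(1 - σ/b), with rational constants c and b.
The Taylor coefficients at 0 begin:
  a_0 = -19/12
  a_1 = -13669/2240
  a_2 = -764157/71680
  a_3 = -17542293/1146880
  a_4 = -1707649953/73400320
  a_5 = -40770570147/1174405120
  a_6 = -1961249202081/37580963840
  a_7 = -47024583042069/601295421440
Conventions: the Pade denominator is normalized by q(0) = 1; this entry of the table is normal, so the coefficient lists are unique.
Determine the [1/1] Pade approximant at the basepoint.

Taylor coefficients needed (read off): a_0 = -19/12, a_1 = -13669/2240, a_2 = -764157/71680.
Write the denominator as Q(σ) = 1 + q1*σ. Requiring Q*f - P = O(σ^3) with deg P <= 1 kills the coefficients of σ^2..σ^2 in Q*f:
  σ^2: a_2 + q1*a_1 = 0, i.e. -764157/71680 + (-13669/2240)*q1 = 0.
Solving this linear system: q1 = -764157/437408.
The numerator is Q*f truncated at degree 1: P0 = a_0 = -19/12; P1 = a_1 + q1*a_0 = -204294987/61237120.

The Pade approximant has numerator coefficients [-19/12, -204294987/61237120]; denominator coefficients [1, -764157/437408].


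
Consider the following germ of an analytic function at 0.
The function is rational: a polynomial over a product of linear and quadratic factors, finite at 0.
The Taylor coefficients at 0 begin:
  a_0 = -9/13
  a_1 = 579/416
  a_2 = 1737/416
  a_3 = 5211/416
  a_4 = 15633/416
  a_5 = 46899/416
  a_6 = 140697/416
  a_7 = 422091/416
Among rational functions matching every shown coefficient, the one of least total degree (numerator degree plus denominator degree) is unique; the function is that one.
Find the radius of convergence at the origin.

No rational of total degree below 2 reproduces all 8 coefficients; solving the [1/1] Pade equations on them gives f(ε) = (3/13 - 37*ε/32)/(ε - 1/3), whose expansion matches every shown term.
Denominator factor (ε - 1/3): pole of order 1 at 1/3, modulus 1/3.
The radius of convergence is the smallest modulus among the singular points: 1/3.

The radius of convergence is 1/3.


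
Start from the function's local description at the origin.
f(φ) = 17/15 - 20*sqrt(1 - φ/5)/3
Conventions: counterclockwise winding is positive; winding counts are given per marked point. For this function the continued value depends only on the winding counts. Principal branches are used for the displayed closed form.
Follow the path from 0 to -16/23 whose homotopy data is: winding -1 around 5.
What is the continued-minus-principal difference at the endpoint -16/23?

The rational part is single-valued and drops out of the difference; each branch term changes only by its own monodromy.
(-20/3)*sqrt(1 - φ/(5)): winding -1 is odd, the square root flips sign, contributing -2*(-20/3)*sqrt(1 - (-16/23)/(5)) = -2*(-20/3)*sqrt(131/115) = (8/69)*sqrt(15065).
Summing the contributions at φ = -16/23 gives (8/69)*sqrt(15065).

Continued minus principal equals (8/69)*sqrt(15065).


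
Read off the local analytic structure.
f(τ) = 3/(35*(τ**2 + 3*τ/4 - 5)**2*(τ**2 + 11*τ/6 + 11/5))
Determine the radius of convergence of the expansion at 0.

The radius of convergence is (1/5)*sqrt(55).


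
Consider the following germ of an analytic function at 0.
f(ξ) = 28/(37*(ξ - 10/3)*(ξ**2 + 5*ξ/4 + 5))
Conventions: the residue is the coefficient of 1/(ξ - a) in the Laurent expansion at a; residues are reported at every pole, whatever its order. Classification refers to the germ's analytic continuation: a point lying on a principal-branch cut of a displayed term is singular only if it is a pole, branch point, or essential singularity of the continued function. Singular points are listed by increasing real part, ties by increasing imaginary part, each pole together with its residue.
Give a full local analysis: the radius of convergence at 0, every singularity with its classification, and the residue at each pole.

Denominator factor (ξ - 10/3): pole of order 1 at 10/3, modulus 10/3.
Denominator factor (ξ**2 + 5*ξ/4 + 5): discriminant -295/16, complex-conjugate roots (-5/8) + ((1/8)*sqrt(295))*i and (-5/8) - ((1/8)*sqrt(295))*i; poles of order 1, moduli sqrt(5) and sqrt(5).
The radius of convergence is the smallest modulus among the singular points: sqrt(5).
The factor ξ**2 + 5*ξ/4 + 5 splits as (ξ - a)(ξ - a') with a = (-5/8) - ((1/8)*sqrt(295))*i, a' = (-5/8) + ((1/8)*sqrt(295))*i. At the order-1 pole a set g(ξ) = (ξ - a)*f(ξ) = [28/(37*(ξ - 10/3))] / (ξ - a').
Simple pole: residue = g(a) at a = (-5/8) - ((1/8)*sqrt(295))*i, which is (-252/13505) - ((1596/796795)*sqrt(295))*i.
The factor ξ**2 + 5*ξ/4 + 5 splits as (ξ - a)(ξ - a') with a = (-5/8) + ((1/8)*sqrt(295))*i, a' = (-5/8) - ((1/8)*sqrt(295))*i. At the order-1 pole a set g(ξ) = (ξ - a)*f(ξ) = [28/(37*(ξ - 10/3))] / (ξ - a').
Simple pole: residue = g(a) at a = (-5/8) + ((1/8)*sqrt(295))*i, which is (-252/13505) + ((1596/796795)*sqrt(295))*i.
At the order-1 pole 10/3 set g(ξ) = (ξ - (10/3))*f(ξ) = 28/(37*(ξ**2 + 5*ξ/4 + 5)).
Simple pole: residue = g(a) at a = 10/3, which is 504/13505.
List the singular points by increasing real part (a conjugate pair: the negative imaginary part first).

Radius of convergence at 0: sqrt(5).
At (-5/8) - ((1/8)*sqrt(295))*i: a pole of order 1; residue (-252/13505) - ((1596/796795)*sqrt(295))*i.
At (-5/8) + ((1/8)*sqrt(295))*i: a pole of order 1; residue (-252/13505) + ((1596/796795)*sqrt(295))*i.
At 10/3: a pole of order 1; residue 504/13505.


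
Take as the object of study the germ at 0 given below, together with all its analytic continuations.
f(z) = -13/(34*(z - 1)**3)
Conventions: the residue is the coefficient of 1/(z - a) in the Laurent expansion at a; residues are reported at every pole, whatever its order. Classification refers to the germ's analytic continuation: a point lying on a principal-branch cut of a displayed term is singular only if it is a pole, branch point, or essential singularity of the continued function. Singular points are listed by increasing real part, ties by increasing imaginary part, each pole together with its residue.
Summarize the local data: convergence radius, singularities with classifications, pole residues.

Denominator factor (z - 1)^3: pole of order 3 at 1, modulus 1.
The radius of convergence is the smallest modulus among the singular points: 1.
At the order-3 pole 1 set g(z) = (z - (1))^3*f(z) = -13/34.
Order-3 pole: residue = g''(a)/2; g''(1) = 0, so the residue is 0.

Radius of convergence at 0: 1.
At 1: a pole of order 3; residue 0.


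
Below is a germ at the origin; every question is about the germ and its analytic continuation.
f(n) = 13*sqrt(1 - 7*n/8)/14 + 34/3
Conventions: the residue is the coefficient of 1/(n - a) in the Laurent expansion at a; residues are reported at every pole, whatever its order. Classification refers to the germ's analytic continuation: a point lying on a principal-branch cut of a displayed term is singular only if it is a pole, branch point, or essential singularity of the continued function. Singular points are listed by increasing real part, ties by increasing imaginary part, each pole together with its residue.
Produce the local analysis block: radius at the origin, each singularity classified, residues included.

Radius of convergence at 0: 8/7.
At 8/7: an algebraic (square-root) branch point.

Branch term (13/14)*sqrt(1 - n/(8/7)): its argument vanishes at n = 8/7, a square-root branch point, modulus 8/7.
The radius of convergence is the smallest modulus among the singular points: 8/7.


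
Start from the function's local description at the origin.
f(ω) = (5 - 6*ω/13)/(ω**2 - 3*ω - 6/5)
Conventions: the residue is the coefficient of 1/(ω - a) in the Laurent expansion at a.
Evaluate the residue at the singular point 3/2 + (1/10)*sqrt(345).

The factor ω**2 - 3*ω - 6/5 splits as (ω - a)(ω - a') with a = 3/2 + (1/10)*sqrt(345), a' = 3/2 - (1/10)*sqrt(345). At the order-1 pole a set g(ω) = (ω - a)*f(ω) = [5 - 6*ω/13] / (ω - a').
Simple pole: residue = g(a) at a = 3/2 + (1/10)*sqrt(345), which is -3/13 + (56/897)*sqrt(345).

The residue is -3/13 + (56/897)*sqrt(345).


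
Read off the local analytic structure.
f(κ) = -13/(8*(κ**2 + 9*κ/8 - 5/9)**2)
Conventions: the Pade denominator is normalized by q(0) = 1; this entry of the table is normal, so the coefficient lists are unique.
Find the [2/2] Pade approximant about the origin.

The Pade approximant has numerator coefficients [-1053/200, 69769674/23526025, -214331832/23526025]; denominator coefficients [1, -86825601/18820820, 6793951761/1505665600].

Taylor coefficients needed (expand at 0): a_0 = -1053/200, a_1 = -85293/4000, a_2 = -26791479/320000, a_3 = -928073133/3200000, a_4 = -98321761629/102400000.
Write the denominator as Q(κ) = 1 + q1*κ + q2*κ^2. Requiring Q*f - P = O(κ^5) with deg P <= 2 kills the coefficients of κ^3..κ^4 in Q*f:
  κ^3: a_3 + q1*a_2 + q2*a_1 = 0, i.e. -928073133/3200000 + (-26791479/320000)*q1 + (-85293/4000)*q2 = 0.
  κ^4: a_4 + q1*a_3 + q2*a_2 = 0, i.e. -98321761629/102400000 + (-928073133/3200000)*q1 + (-26791479/320000)*q2 = 0.
Solving this linear system: q1 = -86825601/18820820, q2 = 6793951761/1505665600.
The numerator is Q*f truncated at degree 2: P0 = a_0 = -1053/200; P1 = a_1 + q1*a_0 = 69769674/23526025; P2 = a_2 + q1*a_1 + q2*a_0 = -214331832/23526025.


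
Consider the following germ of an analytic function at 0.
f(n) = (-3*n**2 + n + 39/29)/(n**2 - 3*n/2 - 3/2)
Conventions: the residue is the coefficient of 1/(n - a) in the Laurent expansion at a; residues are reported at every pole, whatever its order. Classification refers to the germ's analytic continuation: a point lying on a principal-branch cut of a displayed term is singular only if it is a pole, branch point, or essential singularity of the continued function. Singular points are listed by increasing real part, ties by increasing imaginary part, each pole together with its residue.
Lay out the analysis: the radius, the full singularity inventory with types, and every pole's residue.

Radius of convergence at 0: -3/4 + (1/4)*sqrt(33).
At 3/4 - (1/4)*sqrt(33): a pole of order 1; residue -7/4 + (447/1276)*sqrt(33).
At 3/4 + (1/4)*sqrt(33): a pole of order 1; residue -7/4 - (447/1276)*sqrt(33).

Denominator factor (n**2 - 3*n/2 - 3/2): discriminant 33/4, real irrational roots 3/4 + (1/4)*sqrt(33) and 3/4 - (1/4)*sqrt(33); poles of order 1, moduli 3/4 + (1/4)*sqrt(33) and -3/4 + (1/4)*sqrt(33).
The radius of convergence is the smallest modulus among the singular points: -3/4 + (1/4)*sqrt(33).
The factor n**2 - 3*n/2 - 3/2 splits as (n - a)(n - a') with a = 3/4 - (1/4)*sqrt(33), a' = 3/4 + (1/4)*sqrt(33). At the order-1 pole a set g(n) = (n - a)*f(n) = [-3*n**2 + n + 39/29] / (n - a').
Simple pole: residue = g(a) at a = 3/4 - (1/4)*sqrt(33), which is -7/4 + (447/1276)*sqrt(33).
The factor n**2 - 3*n/2 - 3/2 splits as (n - a)(n - a') with a = 3/4 + (1/4)*sqrt(33), a' = 3/4 - (1/4)*sqrt(33). At the order-1 pole a set g(n) = (n - a)*f(n) = [-3*n**2 + n + 39/29] / (n - a').
Simple pole: residue = g(a) at a = 3/4 + (1/4)*sqrt(33), which is -7/4 - (447/1276)*sqrt(33).
List the singular points by increasing real part (a conjugate pair: the negative imaginary part first).


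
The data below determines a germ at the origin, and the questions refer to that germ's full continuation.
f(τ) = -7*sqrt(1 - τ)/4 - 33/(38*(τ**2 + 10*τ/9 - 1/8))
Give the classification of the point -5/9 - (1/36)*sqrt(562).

The point is a pole of order 1.

The denominator factor τ**2 + 10*τ/9 - 1/8 vanishes at -5/9 - (1/36)*sqrt(562) and appears to the power 1; the numerator there equals -33/38, nonzero, and no other factor vanishes.
The branch terms are analytic at this point.
Hence a pole whose order is the multiplicity, 1.


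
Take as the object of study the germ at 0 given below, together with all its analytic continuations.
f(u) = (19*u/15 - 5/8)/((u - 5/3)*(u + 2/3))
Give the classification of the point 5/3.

The denominator factor u - 5/3 vanishes at 5/3 and appears to the power 1; the numerator there equals 107/72, nonzero, and no other factor vanishes.
Hence a pole whose order is the multiplicity, 1.

The point is a pole of order 1.


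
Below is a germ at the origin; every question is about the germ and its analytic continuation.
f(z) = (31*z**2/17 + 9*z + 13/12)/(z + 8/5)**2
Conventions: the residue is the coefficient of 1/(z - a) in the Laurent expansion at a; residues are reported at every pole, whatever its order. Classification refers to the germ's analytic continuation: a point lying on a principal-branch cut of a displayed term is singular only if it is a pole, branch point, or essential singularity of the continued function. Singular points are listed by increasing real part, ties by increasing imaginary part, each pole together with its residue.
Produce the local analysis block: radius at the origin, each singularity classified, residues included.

Radius of convergence at 0: 8/5.
At -8/5: a pole of order 2; residue 269/85.

Denominator factor (z + 8/5)^2: pole of order 2 at -8/5, modulus 8/5.
The radius of convergence is the smallest modulus among the singular points: 8/5.
At the order-2 pole -8/5 set g(z) = (z - (-8/5))^2*f(z) = 31*z**2/17 + 9*z + 13/12.
Order-2 pole: residue = g'(a); g'(-8/5) = 269/85, so the residue is 269/85.


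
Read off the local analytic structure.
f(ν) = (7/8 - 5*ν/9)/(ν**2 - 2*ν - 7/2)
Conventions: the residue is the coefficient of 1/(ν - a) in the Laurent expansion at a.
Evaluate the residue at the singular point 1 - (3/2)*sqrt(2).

The residue is -5/18 - (23/432)*sqrt(2).

The factor ν**2 - 2*ν - 7/2 splits as (ν - a)(ν - a') with a = 1 - (3/2)*sqrt(2), a' = 1 + (3/2)*sqrt(2). At the order-1 pole a set g(ν) = (ν - a)*f(ν) = [7/8 - 5*ν/9] / (ν - a').
Simple pole: residue = g(a) at a = 1 - (3/2)*sqrt(2), which is -5/18 - (23/432)*sqrt(2).


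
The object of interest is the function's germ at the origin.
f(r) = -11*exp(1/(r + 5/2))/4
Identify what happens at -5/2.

The point is an essential singularity.

The exponent 1/(r - (-5/2)) has a pole at -5/2, so exp(1/(r - (-5/2))) takes every nonzero value near it: an essential singularity (not a pole of any order).


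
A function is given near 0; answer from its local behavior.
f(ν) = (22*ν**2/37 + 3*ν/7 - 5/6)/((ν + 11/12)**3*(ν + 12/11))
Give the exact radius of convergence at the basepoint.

The radius of convergence is 11/12.

Denominator factor (ν + 11/12)^3: pole of order 3 at -11/12, modulus 11/12.
Denominator factor (ν + 12/11): pole of order 1 at -12/11, modulus 12/11.
The radius of convergence is the smallest modulus among the singular points: 11/12.


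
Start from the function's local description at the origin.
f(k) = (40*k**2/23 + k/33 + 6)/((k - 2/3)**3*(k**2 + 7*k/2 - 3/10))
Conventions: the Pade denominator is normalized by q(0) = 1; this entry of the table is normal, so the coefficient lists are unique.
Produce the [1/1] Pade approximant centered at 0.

Taylor coefficients needed (expand at 0): a_0 = 135/2, a_1 = 24015/22, a_2 = 28118575/2024.
Write the denominator as Q(k) = 1 + q1*k. Requiring Q*f - P = O(k^3) with deg P <= 1 kills the coefficients of k^2..k^2 in Q*f:
  k^2: a_2 + q1*a_1 = 0, i.e. 28118575/2024 + (24015/22)*q1 = 0.
Solving this linear system: q1 = -5623715/441876.
The numerator is Q*f truncated at degree 1: P0 = a_0 = 135/2; P1 = a_1 + q1*a_0 = 753478455/3240424.

The Pade approximant has numerator coefficients [135/2, 753478455/3240424]; denominator coefficients [1, -5623715/441876].


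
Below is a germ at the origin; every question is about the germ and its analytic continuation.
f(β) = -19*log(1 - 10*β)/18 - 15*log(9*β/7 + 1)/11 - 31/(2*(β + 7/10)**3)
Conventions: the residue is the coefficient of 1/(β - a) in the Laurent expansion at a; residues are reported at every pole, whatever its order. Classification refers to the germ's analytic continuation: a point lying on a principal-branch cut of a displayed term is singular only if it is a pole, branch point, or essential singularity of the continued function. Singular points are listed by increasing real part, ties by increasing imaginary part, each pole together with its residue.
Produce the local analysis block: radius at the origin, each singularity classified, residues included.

Denominator factor (β + 7/10)^3: pole of order 3 at -7/10, modulus 7/10.
Branch term (-15/11)*log(1 - β/(-7/9)): its argument vanishes at β = -7/9, a logarithmic branch point, modulus 7/9.
Branch term (-19/18)*log(1 - β/(1/10)): its argument vanishes at β = 1/10, a logarithmic branch point, modulus 1/10.
The radius of convergence is the smallest modulus among the singular points: 1/10.
The branch terms are analytic at -7/10 and contribute nothing to the residue; only the rational part matters.
At the order-3 pole -7/10 set g(β) = (β - (-7/10))^3*(rational part) = -31/2.
Order-3 pole: residue = g''(a)/2; g''(-7/10) = 0, so the residue is 0.
List the singular points by increasing real part (a conjugate pair: the negative imaginary part first).

Radius of convergence at 0: 1/10.
At -7/9: a logarithmic branch point.
At -7/10: a pole of order 3; residue 0.
At 1/10: a logarithmic branch point.


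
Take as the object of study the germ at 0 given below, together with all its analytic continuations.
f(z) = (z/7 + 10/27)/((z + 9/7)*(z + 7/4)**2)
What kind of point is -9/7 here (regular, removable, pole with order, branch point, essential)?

The point is a pole of order 1.

The denominator factor z + 9/7 vanishes at -9/7 and appears to the power 1; the numerator there equals 247/1323, nonzero, and no other factor vanishes.
Hence a pole whose order is the multiplicity, 1.


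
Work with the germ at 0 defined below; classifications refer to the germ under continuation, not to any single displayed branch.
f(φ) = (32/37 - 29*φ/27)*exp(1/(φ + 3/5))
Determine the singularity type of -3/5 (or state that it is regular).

The point is an essential singularity.

The exponent 1/(φ - (-3/5)) has a pole at -3/5, so exp(1/(φ - (-3/5))) takes every nonzero value near it: an essential singularity (not a pole of any order).


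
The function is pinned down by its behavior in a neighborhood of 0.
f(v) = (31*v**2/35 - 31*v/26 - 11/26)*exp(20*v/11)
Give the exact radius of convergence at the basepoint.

The factor exp(20*v/11) is entire and contributes no finite singular point.
The polynomial part has no poles.
No finite singular points: the Taylor series at 0 converges everywhere.

The radius of convergence is infinite.


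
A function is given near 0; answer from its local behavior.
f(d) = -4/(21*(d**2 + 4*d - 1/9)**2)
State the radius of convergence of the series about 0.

Denominator factor (d**2 + 4*d - 1/9)^2: discriminant 148/9, real irrational roots -2 + (1/3)*sqrt(37) and -2 - (1/3)*sqrt(37); poles of order 2, moduli -2 + (1/3)*sqrt(37) and 2 + (1/3)*sqrt(37).
The radius of convergence is the smallest modulus among the singular points: -2 + (1/3)*sqrt(37).

The radius of convergence is -2 + (1/3)*sqrt(37).


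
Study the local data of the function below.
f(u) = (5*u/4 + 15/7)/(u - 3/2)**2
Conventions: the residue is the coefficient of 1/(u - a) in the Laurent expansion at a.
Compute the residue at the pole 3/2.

At the order-2 pole 3/2 set g(u) = (u - (3/2))^2*f(u) = 5*u/4 + 15/7.
Order-2 pole: residue = g'(a); g'(3/2) = 5/4, so the residue is 5/4.

The residue is 5/4.


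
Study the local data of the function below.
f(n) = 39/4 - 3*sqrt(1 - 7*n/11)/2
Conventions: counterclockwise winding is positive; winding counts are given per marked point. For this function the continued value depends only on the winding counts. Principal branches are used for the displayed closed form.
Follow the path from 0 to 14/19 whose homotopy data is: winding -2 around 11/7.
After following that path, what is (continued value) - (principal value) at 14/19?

Continued minus principal equals 0.

The rational part is single-valued and drops out of the difference; each branch term changes only by its own monodromy.
(-3/2)*sqrt(1 - n/(11/7)): winding -2 is even, the square root returns to the same sheet, contribution 0.
Summing the contributions at n = 14/19 gives 0.


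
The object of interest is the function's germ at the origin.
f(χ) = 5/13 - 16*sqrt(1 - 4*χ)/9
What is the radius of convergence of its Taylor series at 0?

The radius of convergence is 1/4.

Branch term (-16/9)*sqrt(1 - χ/(1/4)): its argument vanishes at χ = 1/4, a square-root branch point, modulus 1/4.
The radius of convergence is the smallest modulus among the singular points: 1/4.


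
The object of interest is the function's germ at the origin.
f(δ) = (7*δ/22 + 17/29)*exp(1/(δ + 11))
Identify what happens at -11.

The point is an essential singularity.

The exponent 1/(δ - (-11)) has a pole at -11, so exp(1/(δ - (-11))) takes every nonzero value near it: an essential singularity (not a pole of any order).


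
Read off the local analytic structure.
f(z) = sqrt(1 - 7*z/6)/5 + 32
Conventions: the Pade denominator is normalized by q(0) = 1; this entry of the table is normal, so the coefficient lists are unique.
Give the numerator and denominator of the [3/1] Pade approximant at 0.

The Pade approximant has numerator coefficients [161/5, -5663/240, 49/960, 343/69120]; denominator coefficients [1, -35/48].

Taylor coefficients needed (expand at 0): a_0 = 161/5, a_1 = -7/60, a_2 = -49/1440, a_3 = -343/17280, a_4 = -2401/165888.
Write the denominator as Q(z) = 1 + q1*z. Requiring Q*f - P = O(z^5) with deg P <= 3 kills the coefficients of z^4..z^4 in Q*f:
  z^4: a_4 + q1*a_3 = 0, i.e. -2401/165888 + (-343/17280)*q1 = 0.
Solving this linear system: q1 = -35/48.
The numerator is Q*f truncated at degree 3: P0 = a_0 = 161/5; P1 = a_1 + q1*a_0 = -5663/240; P2 = a_2 + q1*a_1 = 49/960; P3 = a_3 + q1*a_2 = 343/69120.


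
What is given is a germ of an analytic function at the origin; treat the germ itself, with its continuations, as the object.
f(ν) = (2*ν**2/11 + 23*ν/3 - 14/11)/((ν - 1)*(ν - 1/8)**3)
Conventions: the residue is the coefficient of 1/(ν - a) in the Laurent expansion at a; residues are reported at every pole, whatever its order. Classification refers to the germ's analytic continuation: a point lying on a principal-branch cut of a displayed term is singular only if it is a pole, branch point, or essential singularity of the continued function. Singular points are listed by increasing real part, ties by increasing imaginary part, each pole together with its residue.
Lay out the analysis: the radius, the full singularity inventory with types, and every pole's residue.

Radius of convergence at 0: 1/8.
At 1/8: a pole of order 3; residue -15872/1617.
At 1: a pole of order 1; residue 15872/1617.

Denominator factor (ν - 1): pole of order 1 at 1, modulus 1.
Denominator factor (ν - 1/8)^3: pole of order 3 at 1/8, modulus 1/8.
The radius of convergence is the smallest modulus among the singular points: 1/8.
At the order-3 pole 1/8 set g(ν) = (ν - (1/8))^3*f(ν) = (2*ν**2/11 + 23*ν/3 - 14/11)/(ν - 1).
Order-3 pole: residue = g''(a)/2; g''(1/8) = -31744/1617, so the residue is -15872/1617.
At the order-1 pole 1 set g(ν) = (ν - (1))*f(ν) = (2*ν**2/11 + 23*ν/3 - 14/11)/(ν - 1/8)**3.
Simple pole: residue = g(a) at a = 1, which is 15872/1617.
List the singular points by increasing real part (a conjugate pair: the negative imaginary part first).
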